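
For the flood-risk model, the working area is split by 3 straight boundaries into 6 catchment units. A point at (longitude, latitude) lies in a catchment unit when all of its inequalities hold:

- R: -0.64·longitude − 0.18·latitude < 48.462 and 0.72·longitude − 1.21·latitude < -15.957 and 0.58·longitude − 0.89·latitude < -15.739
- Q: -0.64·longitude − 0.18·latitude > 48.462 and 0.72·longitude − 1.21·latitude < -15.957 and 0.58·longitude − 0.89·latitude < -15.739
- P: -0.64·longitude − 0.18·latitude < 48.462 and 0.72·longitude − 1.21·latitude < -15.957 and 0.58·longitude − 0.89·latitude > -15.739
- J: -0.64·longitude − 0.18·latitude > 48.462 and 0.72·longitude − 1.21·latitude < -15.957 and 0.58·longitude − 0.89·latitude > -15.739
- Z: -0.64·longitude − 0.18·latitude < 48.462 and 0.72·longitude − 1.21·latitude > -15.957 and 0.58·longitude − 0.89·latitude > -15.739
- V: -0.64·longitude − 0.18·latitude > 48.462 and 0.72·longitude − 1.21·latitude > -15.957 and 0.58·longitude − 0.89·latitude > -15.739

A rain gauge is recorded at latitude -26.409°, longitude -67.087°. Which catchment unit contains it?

P

-0.64·-67.087 − 0.18·-26.409 = 47.689, which is < 48.462
0.72·-67.087 − 1.21·-26.409 = -16.348, which is < -15.957
0.58·-67.087 − 0.89·-26.409 = -15.406, which is > -15.739
This sign pattern matches P.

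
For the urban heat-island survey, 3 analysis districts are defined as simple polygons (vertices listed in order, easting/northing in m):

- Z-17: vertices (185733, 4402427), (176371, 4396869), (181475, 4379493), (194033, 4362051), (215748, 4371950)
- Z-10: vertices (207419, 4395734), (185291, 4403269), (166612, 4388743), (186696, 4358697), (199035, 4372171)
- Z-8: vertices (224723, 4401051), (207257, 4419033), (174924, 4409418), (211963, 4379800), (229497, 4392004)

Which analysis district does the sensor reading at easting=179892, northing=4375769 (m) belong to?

Cast a ray rightward from (179892, 4375769). For each polygon, the edges (by vertex number in listed order) whose endpoints lie on opposite sides of northing = 4375769, where each meets that height, and whether that is right or left of the point:
Z-17: 3–4 at easting≈184156.2 (right), 5–1 at easting≈211986.9 (right) → 2 crossings.
Z-10: 3–4 at easting≈175284.4 (left), 5–1 at easting≈200315.2 (right) → 1 crossing.
Z-8: no edge straddles that height → 0 crossings.
Only Z-10 has an odd count, so the point is inside Z-10.

Z-10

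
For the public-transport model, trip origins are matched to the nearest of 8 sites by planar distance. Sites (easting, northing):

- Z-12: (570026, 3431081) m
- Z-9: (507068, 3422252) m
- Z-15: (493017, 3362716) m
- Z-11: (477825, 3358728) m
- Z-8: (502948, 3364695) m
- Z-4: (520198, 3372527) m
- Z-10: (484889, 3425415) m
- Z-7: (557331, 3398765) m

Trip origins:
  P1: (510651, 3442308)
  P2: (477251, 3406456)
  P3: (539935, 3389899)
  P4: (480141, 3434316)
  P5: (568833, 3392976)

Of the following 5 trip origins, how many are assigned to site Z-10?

2

P1 → Z-9
P2 → Z-10
P3 → Z-7
P4 → Z-10
P5 → Z-7
2 of the 5 go to Z-10.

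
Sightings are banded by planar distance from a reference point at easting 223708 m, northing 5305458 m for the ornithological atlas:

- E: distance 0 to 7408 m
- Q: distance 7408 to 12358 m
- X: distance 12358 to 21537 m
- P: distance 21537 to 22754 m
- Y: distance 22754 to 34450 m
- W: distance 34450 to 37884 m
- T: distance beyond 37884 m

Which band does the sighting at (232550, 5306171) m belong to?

Q

Distance = √((232550−223708)² + (5306171−5305458)²) = √(78180964.000 + 508369.000) = 8870.701 m.
7408 ≤ 8870.701 < 12358 → Q.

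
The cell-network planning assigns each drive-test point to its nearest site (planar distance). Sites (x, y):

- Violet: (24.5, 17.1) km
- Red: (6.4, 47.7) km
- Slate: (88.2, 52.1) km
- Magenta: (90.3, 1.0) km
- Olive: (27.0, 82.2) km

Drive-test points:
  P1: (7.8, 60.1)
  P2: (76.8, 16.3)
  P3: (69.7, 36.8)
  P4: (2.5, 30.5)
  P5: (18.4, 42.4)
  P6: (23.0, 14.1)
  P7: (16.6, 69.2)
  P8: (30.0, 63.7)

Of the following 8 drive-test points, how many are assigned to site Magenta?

P1 → Red
P2 → Magenta
P3 → Slate
P4 → Red
P5 → Red
P6 → Violet
P7 → Olive
P8 → Olive
1 of the 8 goes to Magenta.

1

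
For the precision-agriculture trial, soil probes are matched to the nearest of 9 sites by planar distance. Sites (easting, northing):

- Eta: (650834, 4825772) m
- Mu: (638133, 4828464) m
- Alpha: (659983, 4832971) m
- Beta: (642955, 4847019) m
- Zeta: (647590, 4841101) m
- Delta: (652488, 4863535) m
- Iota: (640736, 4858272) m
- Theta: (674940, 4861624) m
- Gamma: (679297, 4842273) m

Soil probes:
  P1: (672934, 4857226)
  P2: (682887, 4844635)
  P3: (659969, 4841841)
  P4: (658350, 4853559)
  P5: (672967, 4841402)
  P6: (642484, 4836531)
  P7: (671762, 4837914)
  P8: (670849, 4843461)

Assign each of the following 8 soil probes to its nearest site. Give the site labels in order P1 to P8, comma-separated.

P1 → Theta (d²=23366440.00)
P2 → Gamma (d²=18467144.00)
P3 → Alpha (d²=78677096.00)
P4 → Delta (d²=133883620.00)
P5 → Gamma (d²=40827541.00)
P6 → Zeta (d²=46956136.00)
P7 → Gamma (d²=75777106.00)
P8 → Gamma (d²=72780048.00)

Theta, Gamma, Alpha, Delta, Gamma, Zeta, Gamma, Gamma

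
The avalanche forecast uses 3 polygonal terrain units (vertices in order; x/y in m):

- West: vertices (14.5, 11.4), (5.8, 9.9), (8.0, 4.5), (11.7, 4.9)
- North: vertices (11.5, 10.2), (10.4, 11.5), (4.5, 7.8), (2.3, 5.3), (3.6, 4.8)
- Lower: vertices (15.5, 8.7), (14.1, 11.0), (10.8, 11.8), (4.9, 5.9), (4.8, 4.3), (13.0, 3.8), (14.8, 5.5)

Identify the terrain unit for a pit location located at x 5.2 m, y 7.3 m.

North

Cast a ray rightward from (5.2, 7.3). For each polygon, the edges (by vertex number in listed order) whose endpoints lie on opposite sides of y = 7.3, where each meets that height, and whether that is right or left of the point:
West: 2–3 at x≈6.86 (right), 4–1 at x≈12.73 (right) → 2 crossings.
North: 3–4 at x≈4.06 (left), 5–1 at x≈7.26 (right) → 1 crossing.
Lower: 3–4 at x≈6.30 (right), 7–1 at x≈15.19 (right) → 2 crossings.
Only North has an odd count, so the point is inside North.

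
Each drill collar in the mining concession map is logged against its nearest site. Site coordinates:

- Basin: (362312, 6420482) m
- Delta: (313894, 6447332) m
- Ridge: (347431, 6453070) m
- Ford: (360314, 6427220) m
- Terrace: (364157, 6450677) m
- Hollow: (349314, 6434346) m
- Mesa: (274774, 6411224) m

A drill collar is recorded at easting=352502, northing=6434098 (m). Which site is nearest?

Squared distances to each site:
Basin: 281631556.000; Delta: 1665716420.000; Ridge: 385651825.000; Ford: 108334228.000; Terrace: 410702266.000; Hollow: 10224848.000; Mesa: 6564861860.000.
Minimum at Hollow.

Hollow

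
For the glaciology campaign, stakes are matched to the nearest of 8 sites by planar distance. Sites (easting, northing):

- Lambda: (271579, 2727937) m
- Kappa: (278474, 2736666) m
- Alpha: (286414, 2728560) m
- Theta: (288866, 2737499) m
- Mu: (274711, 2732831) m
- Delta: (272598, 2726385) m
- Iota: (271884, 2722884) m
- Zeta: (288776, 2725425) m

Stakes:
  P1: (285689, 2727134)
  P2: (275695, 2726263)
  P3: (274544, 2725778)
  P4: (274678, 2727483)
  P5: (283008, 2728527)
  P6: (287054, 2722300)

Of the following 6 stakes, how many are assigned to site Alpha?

2

P1 → Alpha
P2 → Delta
P3 → Delta
P4 → Delta
P5 → Alpha
P6 → Zeta
2 of the 6 go to Alpha.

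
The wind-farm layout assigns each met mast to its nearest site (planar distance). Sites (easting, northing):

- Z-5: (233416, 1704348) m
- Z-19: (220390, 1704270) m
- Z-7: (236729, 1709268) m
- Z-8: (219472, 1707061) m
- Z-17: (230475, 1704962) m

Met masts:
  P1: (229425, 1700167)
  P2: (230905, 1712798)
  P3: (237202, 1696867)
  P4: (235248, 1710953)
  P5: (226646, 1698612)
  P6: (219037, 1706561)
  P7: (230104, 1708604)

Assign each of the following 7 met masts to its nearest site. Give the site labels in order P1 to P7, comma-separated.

P1 → Z-17 (d²=24094525.00)
P2 → Z-7 (d²=46379876.00)
P3 → Z-5 (d²=70299157.00)
P4 → Z-7 (d²=5032586.00)
P5 → Z-17 (d²=54983741.00)
P6 → Z-8 (d²=439225.00)
P7 → Z-17 (d²=13401805.00)

Z-17, Z-7, Z-5, Z-7, Z-17, Z-8, Z-17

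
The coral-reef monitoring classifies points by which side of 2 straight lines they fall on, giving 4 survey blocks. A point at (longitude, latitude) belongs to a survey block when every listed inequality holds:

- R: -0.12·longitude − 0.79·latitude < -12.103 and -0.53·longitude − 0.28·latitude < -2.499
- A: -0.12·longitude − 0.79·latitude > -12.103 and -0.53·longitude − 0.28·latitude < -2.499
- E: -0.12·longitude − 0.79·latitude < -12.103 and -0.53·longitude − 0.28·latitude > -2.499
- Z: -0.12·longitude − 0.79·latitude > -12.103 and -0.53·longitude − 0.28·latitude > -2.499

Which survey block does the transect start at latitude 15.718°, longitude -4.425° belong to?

Z

-0.12·-4.425 − 0.79·15.718 = -11.886, which is > -12.103
-0.53·-4.425 − 0.28·15.718 = -2.056, which is > -2.499
This sign pattern matches Z.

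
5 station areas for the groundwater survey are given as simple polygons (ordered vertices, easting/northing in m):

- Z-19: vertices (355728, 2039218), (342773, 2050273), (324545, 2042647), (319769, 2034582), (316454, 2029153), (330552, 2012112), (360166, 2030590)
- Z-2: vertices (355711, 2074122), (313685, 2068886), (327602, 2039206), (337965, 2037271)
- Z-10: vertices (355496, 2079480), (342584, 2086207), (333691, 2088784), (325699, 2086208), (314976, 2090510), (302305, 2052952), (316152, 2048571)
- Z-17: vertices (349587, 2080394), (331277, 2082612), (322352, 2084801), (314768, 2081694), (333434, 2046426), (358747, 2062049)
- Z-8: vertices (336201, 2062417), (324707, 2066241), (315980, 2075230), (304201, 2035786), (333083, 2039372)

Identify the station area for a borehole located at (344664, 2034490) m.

Cast a ray rightward from (344664, 2034490). For each polygon, the edges (by vertex number in listed order) whose endpoints lie on opposite sides of northing = 2034490, where each meets that height, and whether that is right or left of the point:
Z-19: 4–5 at easting≈319712.8 (left), 7–1 at easting≈358159.9 (right) → 1 crossing.
Z-2: no edge straddles that height → 0 crossings.
Z-10: no edge straddles that height → 0 crossings.
Z-17: no edge straddles that height → 0 crossings.
Z-8: no edge straddles that height → 0 crossings.
Only Z-19 has an odd count, so the point is inside Z-19.

Z-19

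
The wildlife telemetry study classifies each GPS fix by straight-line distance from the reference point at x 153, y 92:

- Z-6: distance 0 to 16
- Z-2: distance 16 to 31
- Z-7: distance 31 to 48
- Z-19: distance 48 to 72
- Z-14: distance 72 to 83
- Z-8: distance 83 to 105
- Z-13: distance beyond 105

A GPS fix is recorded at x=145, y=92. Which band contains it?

Distance = √((145−153)² + (92−92)²) = √(64.000 + 0.000) = 8.000.
0 ≤ 8.000 < 16 → Z-6.

Z-6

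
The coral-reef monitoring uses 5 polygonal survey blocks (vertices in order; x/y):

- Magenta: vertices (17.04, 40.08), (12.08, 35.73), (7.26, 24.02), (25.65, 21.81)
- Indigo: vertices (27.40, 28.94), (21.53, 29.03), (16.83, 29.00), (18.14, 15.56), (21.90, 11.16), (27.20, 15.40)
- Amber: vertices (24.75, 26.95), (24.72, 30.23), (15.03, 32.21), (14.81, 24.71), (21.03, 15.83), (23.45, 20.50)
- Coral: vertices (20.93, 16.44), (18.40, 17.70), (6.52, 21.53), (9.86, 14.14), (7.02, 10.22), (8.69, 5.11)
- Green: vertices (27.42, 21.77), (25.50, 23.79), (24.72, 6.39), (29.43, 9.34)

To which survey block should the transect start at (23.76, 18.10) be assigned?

Cast a ray rightward from (23.76, 18.10). For each polygon, the edges (by vertex number in listed order) whose endpoints lie on opposite sides of y = 18.10, where each meets that height, and whether that is right or left of the point:
Magenta: no edge straddles that height → 0 crossings.
Indigo: 3–4 at x≈17.892 (left), 6–1 at x≈27.240 (right) → 1 crossing.
Amber: 4–5 at x≈19.440 (left), 5–6 at x≈22.206 (left) → 0 crossings.
Coral: 2–3 at x≈17.159 (left), 3–4 at x≈8.070 (left) → 0 crossings.
Green: 2–3 at x≈25.245 (right), 4–1 at x≈28.013 (right) → 2 crossings.
Only Indigo has an odd count, so the point is inside Indigo.

Indigo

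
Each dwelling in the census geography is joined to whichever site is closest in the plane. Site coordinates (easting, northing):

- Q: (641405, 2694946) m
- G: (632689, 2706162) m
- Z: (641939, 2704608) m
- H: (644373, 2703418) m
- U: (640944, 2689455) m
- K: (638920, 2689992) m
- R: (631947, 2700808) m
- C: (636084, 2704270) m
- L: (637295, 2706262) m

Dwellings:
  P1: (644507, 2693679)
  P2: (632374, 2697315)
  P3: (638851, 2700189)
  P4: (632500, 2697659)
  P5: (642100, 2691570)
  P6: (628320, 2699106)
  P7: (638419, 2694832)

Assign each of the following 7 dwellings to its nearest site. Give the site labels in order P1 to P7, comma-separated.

Q, R, C, R, U, R, Q

P1 → Q (d²=11227693.00)
P2 → R (d²=12383378.00)
P3 → C (d²=24310850.00)
P4 → R (d²=10222010.00)
P5 → U (d²=5809561.00)
P6 → R (d²=16051933.00)
P7 → Q (d²=8929192.00)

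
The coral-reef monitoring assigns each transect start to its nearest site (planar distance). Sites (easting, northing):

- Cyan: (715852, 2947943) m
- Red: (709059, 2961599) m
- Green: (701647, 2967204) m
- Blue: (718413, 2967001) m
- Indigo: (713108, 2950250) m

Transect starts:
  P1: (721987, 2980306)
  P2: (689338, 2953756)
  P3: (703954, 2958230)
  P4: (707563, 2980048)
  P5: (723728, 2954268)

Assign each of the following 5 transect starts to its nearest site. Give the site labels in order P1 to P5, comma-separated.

Blue, Green, Red, Green, Cyan

P1 → Blue (d²=189796501.00)
P2 → Green (d²=332360185.00)
P3 → Red (d²=37411186.00)
P4 → Green (d²=199967392.00)
P5 → Cyan (d²=102037001.00)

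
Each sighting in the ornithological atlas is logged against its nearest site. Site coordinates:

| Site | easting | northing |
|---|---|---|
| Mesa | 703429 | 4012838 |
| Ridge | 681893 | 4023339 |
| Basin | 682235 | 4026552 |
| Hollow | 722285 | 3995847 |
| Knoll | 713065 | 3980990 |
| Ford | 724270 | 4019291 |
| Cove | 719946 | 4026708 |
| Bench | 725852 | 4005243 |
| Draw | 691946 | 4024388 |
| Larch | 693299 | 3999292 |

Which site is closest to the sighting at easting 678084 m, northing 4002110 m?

Squared distances to each site:
Mesa: 757459009.000; Ridge: 465178922.000; Basin: 614642165.000; Hollow: 1992953570.000; Knoll: 1669724761.000; Ford: 2428333357.000; Cove: 2357488648.000; Bench: 2291597513.000; Draw: 688464328.000; Larch: 239437349.000.
Minimum at Larch.

Larch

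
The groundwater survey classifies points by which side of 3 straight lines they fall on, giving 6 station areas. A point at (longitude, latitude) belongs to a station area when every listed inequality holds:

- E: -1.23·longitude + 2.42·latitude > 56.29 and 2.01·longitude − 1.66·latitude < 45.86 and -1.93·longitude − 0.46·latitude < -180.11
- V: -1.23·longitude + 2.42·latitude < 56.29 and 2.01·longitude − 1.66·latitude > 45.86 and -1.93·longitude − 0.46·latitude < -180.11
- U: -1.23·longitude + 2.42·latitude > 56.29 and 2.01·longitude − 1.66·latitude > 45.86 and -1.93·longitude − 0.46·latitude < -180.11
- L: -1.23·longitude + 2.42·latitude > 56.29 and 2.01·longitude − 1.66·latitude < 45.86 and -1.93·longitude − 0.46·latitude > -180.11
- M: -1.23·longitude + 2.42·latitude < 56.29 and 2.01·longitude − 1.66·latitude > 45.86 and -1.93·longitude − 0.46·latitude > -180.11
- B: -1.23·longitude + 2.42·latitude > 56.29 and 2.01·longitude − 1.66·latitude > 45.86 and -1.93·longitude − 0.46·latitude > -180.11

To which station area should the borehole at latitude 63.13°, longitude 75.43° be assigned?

-1.23·75.43 + 2.42·63.13 = 59.996, which is > 56.29
2.01·75.43 − 1.66·63.13 = 46.818, which is > 45.86
-1.93·75.43 − 0.46·63.13 = -174.620, which is > -180.11
This sign pattern matches B.

B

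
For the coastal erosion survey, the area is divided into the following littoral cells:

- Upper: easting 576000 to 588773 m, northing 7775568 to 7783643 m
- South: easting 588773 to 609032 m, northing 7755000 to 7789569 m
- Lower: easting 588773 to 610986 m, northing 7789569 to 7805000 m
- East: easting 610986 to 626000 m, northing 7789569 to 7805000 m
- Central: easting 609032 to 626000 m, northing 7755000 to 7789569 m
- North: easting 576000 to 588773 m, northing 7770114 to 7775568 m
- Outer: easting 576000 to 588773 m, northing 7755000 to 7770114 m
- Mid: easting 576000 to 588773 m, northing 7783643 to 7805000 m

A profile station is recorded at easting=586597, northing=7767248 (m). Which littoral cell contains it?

The point has easting = 586597 and northing = 7767248.
Only Outer satisfies 576000 ≤ easting ≤ 588773 and 7755000 ≤ northing ≤ 7770114.

Outer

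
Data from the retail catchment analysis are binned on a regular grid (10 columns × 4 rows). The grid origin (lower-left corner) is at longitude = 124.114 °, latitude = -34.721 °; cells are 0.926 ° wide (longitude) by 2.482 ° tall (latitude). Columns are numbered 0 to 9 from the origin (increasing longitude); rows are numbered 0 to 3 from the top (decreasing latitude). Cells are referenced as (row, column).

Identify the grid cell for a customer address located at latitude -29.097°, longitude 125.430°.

(1, 1)

Column index: ⌊(125.430 − 124.114) / 0.926⌋ = ⌊1.421⌋ = 1
Row offset from origin: ⌊(-29.097 − -34.721) / 2.482⌋ = ⌊2.266⌋ = 2 → row 1 (counted from top)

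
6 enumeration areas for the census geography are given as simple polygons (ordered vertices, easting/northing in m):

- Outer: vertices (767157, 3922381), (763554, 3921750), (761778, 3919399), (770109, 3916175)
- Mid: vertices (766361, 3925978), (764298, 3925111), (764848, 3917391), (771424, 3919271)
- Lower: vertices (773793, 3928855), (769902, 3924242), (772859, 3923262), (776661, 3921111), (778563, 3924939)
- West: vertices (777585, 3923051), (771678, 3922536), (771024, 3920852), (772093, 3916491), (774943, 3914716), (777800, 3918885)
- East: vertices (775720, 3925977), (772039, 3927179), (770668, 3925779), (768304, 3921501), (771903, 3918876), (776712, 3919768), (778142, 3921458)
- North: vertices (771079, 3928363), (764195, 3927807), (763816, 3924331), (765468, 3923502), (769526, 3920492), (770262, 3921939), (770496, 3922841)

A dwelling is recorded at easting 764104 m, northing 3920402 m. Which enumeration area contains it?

Cast a ray rightward from (764104, 3920402). For each polygon, the edges (by vertex number in listed order) whose endpoints lie on opposite sides of northing = 3920402, where each meets that height, and whether that is right or left of the point:
Outer: 2–3 at easting≈762535.7 (left), 4–1 at easting≈768098.3 (right) → 1 crossing.
Mid: 2–3 at easting≈764633.5 (right), 4–1 at easting≈770570.2 (right) → 2 crossings.
Lower: no edge straddles that height → 0 crossings.
West: 3–4 at easting≈771134.3 (right), 6–1 at easting≈777721.7 (right) → 2 crossings.
East: 4–5 at easting≈769810.8 (right), 6–7 at easting≈777248.5 (right) → 2 crossings.
North: no edge straddles that height → 0 crossings.
Only Outer has an odd count, so the point is inside Outer.

Outer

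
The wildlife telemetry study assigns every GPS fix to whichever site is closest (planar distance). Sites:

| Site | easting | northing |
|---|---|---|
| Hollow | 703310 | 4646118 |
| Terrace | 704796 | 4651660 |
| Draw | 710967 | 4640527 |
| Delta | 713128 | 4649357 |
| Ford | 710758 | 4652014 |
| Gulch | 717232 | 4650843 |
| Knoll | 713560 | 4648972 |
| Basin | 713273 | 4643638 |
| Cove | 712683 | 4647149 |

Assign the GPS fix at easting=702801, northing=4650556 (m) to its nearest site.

Squared distances to each site:
Hollow: 19954925.000; Terrace: 5198841.000; Draw: 167264397.000; Delta: 108084530.000; Ford: 65439613.000; Gulch: 208336130.000; Knoll: 118265137.000; Basin: 157521508.000; Cove: 109261573.000.
Minimum at Terrace.

Terrace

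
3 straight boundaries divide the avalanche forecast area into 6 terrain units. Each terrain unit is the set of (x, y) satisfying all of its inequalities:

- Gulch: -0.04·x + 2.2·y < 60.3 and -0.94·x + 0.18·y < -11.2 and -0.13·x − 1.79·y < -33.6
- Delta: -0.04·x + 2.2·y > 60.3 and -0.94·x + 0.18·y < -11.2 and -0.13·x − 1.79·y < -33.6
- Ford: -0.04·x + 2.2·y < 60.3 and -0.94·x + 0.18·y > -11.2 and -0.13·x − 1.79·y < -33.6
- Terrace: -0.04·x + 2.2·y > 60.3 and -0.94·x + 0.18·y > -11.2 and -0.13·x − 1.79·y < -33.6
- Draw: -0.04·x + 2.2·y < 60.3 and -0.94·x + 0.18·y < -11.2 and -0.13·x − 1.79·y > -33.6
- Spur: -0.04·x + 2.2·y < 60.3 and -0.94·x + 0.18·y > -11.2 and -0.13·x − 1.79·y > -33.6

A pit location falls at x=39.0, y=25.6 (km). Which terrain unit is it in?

Gulch

-0.04·39.0 + 2.2·25.6 = 54.760, which is < 60.3
-0.94·39.0 + 0.18·25.6 = -32.052, which is < -11.2
-0.13·39.0 − 1.79·25.6 = -50.894, which is < -33.6
This sign pattern matches Gulch.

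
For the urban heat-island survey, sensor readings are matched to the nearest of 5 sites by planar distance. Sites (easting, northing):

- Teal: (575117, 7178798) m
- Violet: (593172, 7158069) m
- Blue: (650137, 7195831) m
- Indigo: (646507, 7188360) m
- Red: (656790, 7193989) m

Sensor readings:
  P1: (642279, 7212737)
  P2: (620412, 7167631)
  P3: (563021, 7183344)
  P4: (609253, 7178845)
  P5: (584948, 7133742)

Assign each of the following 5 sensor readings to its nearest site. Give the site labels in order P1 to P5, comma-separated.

P1 → Blue (d²=347561000.00)
P2 → Violet (d²=833449444.00)
P3 → Teal (d²=166979332.00)
P4 → Violet (d²=690240737.00)
P5 → Violet (d²=659437105.00)

Blue, Violet, Teal, Violet, Violet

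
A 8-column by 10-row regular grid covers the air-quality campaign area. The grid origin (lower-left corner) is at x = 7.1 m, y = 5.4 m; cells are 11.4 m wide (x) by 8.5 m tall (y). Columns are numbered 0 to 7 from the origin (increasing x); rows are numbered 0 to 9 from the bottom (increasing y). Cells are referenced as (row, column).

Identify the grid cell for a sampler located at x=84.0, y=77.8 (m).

(8, 6)

Column index: ⌊(84.0 − 7.1) / 11.4⌋ = ⌊6.746⌋ = 6
Row offset from origin: ⌊(77.8 − 5.4) / 8.5⌋ = ⌊8.518⌋ = 8 → row 8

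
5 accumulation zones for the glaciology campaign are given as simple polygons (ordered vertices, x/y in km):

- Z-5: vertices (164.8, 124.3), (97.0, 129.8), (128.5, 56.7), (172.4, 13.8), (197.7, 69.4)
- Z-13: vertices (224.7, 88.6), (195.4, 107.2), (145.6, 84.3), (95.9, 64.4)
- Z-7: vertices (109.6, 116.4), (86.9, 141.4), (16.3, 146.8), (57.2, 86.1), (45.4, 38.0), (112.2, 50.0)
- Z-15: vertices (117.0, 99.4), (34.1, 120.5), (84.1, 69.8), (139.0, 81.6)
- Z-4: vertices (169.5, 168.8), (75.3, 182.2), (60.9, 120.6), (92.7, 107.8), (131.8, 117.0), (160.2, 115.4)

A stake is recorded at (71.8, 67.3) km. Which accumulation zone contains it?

Cast a ray rightward from (71.8, 67.3). For each polygon, the edges (by vertex number in listed order) whose endpoints lie on opposite sides of y = 67.3, where each meets that height, and whether that is right or left of the point:
Z-5: 2–3 at x≈123.93 (right), 4–5 at x≈196.74 (right) → 2 crossings.
Z-13: 3–4 at x≈103.14 (right), 4–1 at x≈111.33 (right) → 2 crossings.
Z-7: 4–5 at x≈52.59 (left), 6–1 at x≈111.52 (right) → 1 crossing.
Z-15: no edge straddles that height → 0 crossings.
Z-4: no edge straddles that height → 0 crossings.
Only Z-7 has an odd count, so the point is inside Z-7.

Z-7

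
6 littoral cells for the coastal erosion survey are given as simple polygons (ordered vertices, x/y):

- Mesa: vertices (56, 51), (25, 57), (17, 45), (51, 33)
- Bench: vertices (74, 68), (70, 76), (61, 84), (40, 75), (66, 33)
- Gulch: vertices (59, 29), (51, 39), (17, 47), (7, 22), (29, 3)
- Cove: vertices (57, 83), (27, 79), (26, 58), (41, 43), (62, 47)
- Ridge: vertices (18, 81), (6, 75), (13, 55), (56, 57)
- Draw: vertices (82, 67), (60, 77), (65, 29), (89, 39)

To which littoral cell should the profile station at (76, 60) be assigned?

Draw

Cast a ray rightward from (76, 60). For each polygon, the edges (by vertex number in listed order) whose endpoints lie on opposite sides of y = 60, where each meets that height, and whether that is right or left of the point:
Mesa: no edge straddles that height → 0 crossings.
Bench: 4–5 at x≈49.3 (left), 5–1 at x≈72.2 (left) → 0 crossings.
Gulch: no edge straddles that height → 0 crossings.
Cove: 2–3 at x≈26.1 (left), 5–1 at x≈60.2 (left) → 0 crossings.
Ridge: 2–3 at x≈11.2 (left), 4–1 at x≈51.2 (left) → 0 crossings.
Draw: 2–3 at x≈61.8 (left), 4–1 at x≈83.8 (right) → 1 crossing.
Only Draw has an odd count, so the point is inside Draw.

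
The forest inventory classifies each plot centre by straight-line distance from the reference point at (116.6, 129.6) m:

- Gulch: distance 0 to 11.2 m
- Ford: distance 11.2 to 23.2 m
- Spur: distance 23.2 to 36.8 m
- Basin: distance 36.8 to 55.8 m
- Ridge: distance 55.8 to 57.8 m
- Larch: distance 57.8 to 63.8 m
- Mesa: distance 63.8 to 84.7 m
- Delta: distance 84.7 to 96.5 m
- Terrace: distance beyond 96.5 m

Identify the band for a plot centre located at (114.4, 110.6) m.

Ford

Distance = √((114.4−116.6)² + (110.6−129.6)²) = √(4.840 + 361.000) = 19.127 m.
11.2 ≤ 19.127 < 23.2 → Ford.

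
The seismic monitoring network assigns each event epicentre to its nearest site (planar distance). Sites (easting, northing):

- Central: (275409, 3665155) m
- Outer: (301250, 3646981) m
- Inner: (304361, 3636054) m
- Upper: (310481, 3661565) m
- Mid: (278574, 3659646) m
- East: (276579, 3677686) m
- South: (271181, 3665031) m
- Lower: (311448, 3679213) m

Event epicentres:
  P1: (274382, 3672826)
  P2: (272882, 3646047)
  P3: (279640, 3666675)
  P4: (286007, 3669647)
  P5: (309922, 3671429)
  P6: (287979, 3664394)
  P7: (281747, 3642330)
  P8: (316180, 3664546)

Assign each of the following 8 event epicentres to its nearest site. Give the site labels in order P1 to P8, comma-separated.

East, Mid, Central, Central, Lower, Mid, Mid, Upper

P1 → East (d²=28446409.00)
P2 → Mid (d²=217331665.00)
P3 → Central (d²=20211761.00)
P4 → Central (d²=132495668.00)
P5 → Lower (d²=62919332.00)
P6 → Mid (d²=110997529.00)
P7 → Mid (d²=309911785.00)
P8 → Upper (d²=41364962.00)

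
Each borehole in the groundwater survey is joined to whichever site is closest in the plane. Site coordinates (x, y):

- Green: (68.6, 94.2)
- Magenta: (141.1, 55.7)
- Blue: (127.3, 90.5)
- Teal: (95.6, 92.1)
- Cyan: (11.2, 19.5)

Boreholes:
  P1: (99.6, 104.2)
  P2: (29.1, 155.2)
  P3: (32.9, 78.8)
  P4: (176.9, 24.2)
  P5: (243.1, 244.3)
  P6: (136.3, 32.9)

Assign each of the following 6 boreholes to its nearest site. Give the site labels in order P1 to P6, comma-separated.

P1 → Teal (d²=162.41)
P2 → Green (d²=5281.25)
P3 → Green (d²=1511.65)
P4 → Magenta (d²=2273.89)
P5 → Blue (d²=37064.08)
P6 → Magenta (d²=542.88)

Teal, Green, Green, Magenta, Blue, Magenta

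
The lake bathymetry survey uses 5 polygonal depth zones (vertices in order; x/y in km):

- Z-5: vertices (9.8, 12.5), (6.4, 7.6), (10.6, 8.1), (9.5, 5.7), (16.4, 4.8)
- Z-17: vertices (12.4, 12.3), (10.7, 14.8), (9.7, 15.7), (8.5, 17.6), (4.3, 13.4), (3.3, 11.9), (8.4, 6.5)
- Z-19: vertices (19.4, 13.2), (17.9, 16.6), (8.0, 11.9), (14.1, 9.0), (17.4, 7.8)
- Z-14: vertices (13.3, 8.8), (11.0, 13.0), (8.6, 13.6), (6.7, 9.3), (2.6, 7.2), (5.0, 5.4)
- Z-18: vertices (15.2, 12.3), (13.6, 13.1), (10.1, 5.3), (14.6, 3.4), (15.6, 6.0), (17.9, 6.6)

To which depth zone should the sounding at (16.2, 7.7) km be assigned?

Cast a ray rightward from (16.2, 7.7). For each polygon, the edges (by vertex number in listed order) whose endpoints lie on opposite sides of y = 7.7, where each meets that height, and whether that is right or left of the point:
Z-5: 1–2 at x≈6.47 (left), 2–3 at x≈7.24 (left), 3–4 at x≈10.42 (left), 5–1 at x≈13.91 (left) → 0 crossings.
Z-17: 6–7 at x≈7.27 (left), 7–1 at x≈9.23 (left) → 0 crossings.
Z-19: no edge straddles that height → 0 crossings.
Z-14: 4–5 at x≈3.58 (left), 6–1 at x≈10.61 (left) → 0 crossings.
Z-18: 2–3 at x≈11.18 (left), 6–1 at x≈17.38 (right) → 1 crossing.
Only Z-18 has an odd count, so the point is inside Z-18.

Z-18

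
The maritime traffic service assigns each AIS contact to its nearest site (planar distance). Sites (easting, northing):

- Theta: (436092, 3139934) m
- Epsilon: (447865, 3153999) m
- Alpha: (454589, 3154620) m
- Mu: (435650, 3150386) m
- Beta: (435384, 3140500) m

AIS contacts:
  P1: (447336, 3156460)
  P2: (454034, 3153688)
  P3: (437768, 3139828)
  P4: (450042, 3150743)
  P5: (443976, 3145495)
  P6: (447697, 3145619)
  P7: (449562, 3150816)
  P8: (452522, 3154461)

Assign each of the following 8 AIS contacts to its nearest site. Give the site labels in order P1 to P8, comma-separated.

P1 → Epsilon (d²=6336362.00)
P2 → Alpha (d²=1176649.00)
P3 → Theta (d²=2820212.00)
P4 → Epsilon (d²=15340865.00)
P5 → Epsilon (d²=87442337.00)
P6 → Epsilon (d²=70252624.00)
P7 → Epsilon (d²=13011298.00)
P8 → Alpha (d²=4297770.00)

Epsilon, Alpha, Theta, Epsilon, Epsilon, Epsilon, Epsilon, Alpha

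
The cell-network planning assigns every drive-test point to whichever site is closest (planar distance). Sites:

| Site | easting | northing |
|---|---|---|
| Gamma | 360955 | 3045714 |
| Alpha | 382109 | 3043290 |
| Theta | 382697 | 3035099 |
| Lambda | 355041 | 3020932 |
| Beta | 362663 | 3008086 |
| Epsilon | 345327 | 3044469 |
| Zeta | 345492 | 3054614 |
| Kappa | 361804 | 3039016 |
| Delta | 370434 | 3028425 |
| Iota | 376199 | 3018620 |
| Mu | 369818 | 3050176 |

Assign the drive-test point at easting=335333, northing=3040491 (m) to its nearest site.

Epsilon

Squared distances to each site:
Gamma: 683766613.000; Alpha: 2195828577.000; Theta: 2272422160.000; Lambda: 770959745.000; Beta: 1797012925.000; Epsilon: 115704520.000; Zeta: 302664410.000; Kappa: 702889466.000; Delta: 1377668557.000; Iota: 2148370597.000; Mu: 1283014450.000.
Minimum at Epsilon.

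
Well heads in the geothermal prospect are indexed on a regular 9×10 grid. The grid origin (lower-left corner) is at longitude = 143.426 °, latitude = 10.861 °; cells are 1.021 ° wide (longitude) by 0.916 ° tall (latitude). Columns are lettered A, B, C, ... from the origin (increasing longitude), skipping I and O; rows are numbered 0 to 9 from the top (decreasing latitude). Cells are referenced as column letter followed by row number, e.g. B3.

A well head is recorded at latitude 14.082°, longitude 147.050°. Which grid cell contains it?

Column index: ⌊(147.050 − 143.426) / 1.021⌋ = ⌊3.549⌋ = 3 → column D
Row offset from origin: ⌊(14.082 − 10.861) / 0.916⌋ = ⌊3.516⌋ = 3 → row 6 (counted from top)

D6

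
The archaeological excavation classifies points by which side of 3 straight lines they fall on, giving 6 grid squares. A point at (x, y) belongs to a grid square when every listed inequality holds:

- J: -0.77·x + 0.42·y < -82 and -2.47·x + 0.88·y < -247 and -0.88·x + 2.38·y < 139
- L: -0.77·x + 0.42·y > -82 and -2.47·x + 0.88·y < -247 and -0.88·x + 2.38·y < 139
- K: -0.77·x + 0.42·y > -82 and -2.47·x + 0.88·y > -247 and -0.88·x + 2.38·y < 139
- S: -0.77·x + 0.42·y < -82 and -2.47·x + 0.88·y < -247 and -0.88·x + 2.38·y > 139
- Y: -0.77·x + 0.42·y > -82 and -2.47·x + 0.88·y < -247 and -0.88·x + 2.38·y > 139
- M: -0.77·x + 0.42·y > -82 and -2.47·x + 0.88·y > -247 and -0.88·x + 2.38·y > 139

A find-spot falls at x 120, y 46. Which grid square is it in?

-0.77·120 + 0.42·46 = -73.080, which is > -82
-2.47·120 + 0.88·46 = -255.920, which is < -247
-0.88·120 + 2.38·46 = 3.880, which is < 139
This sign pattern matches L.

L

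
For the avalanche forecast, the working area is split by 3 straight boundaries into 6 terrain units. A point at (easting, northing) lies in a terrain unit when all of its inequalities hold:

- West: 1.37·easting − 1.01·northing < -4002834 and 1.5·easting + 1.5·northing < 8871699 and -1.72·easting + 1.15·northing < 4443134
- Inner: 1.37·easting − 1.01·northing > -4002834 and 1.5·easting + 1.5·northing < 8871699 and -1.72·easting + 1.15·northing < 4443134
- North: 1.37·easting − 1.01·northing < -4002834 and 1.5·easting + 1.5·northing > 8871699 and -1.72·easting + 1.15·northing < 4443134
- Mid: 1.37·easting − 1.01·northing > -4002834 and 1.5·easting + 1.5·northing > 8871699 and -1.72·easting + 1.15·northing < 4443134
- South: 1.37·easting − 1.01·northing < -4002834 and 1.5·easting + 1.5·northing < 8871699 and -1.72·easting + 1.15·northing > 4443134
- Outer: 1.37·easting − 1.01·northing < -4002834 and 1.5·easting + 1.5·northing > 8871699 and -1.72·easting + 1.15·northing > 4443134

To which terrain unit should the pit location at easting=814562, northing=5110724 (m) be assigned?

1.37·814562 − 1.01·5110724 = -4045881.300, which is < -4002834
1.5·814562 + 1.5·5110724 = 8887929.000, which is > 8871699
-1.72·814562 + 1.15·5110724 = 4476285.960, which is > 4443134
This sign pattern matches Outer.

Outer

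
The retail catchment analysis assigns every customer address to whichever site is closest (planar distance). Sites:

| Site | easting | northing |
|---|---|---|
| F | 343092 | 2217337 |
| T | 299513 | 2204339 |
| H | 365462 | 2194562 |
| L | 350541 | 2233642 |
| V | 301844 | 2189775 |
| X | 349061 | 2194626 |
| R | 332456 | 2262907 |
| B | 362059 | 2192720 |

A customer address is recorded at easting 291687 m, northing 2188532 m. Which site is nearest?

V

Squared distances to each site:
F: 3472202050.000; T: 311107525.000; H: 5479111525.000; L: 5498705416.000; V: 104709698.000; X: 3328912712.000; R: 7193751986.000; B: 4969757728.000.
Minimum at V.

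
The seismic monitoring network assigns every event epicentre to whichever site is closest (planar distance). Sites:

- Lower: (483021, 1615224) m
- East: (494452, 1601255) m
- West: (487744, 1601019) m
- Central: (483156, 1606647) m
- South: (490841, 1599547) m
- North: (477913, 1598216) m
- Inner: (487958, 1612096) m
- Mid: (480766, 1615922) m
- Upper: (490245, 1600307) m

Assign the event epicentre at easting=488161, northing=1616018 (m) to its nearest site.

Squared distances to each site:
Lower: 27050036.000; East: 257522850.000; West: 225143890.000; Central: 112865666.000; South: 278476241.000; North: 421932708.000; Inner: 15423293.000; Mid: 54695241.000; Upper: 251178577.000.
Minimum at Inner.

Inner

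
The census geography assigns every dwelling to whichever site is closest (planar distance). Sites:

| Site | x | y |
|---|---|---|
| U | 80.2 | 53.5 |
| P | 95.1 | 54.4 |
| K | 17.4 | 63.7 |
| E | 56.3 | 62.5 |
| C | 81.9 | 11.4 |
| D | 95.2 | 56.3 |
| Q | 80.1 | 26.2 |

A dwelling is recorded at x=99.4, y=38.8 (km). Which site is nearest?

Squared distances to each site:
U: 584.730; P: 261.850; K: 7344.010; E: 2419.300; C: 1057.010; D: 323.890; Q: 531.250.
Minimum at P.

P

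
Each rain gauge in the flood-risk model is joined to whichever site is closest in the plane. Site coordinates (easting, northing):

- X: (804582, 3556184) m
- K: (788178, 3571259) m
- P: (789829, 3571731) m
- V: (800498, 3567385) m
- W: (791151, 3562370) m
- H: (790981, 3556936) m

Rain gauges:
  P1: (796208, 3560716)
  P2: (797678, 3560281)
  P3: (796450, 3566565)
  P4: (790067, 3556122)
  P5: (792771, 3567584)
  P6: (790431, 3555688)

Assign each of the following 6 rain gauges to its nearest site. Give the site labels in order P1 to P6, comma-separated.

W, W, V, H, P, H

P1 → W (d²=28308965.00)
P2 → W (d²=46965650.00)
P3 → V (d²=17058704.00)
P4 → H (d²=1497992.00)
P5 → P (d²=25852973.00)
P6 → H (d²=1860004.00)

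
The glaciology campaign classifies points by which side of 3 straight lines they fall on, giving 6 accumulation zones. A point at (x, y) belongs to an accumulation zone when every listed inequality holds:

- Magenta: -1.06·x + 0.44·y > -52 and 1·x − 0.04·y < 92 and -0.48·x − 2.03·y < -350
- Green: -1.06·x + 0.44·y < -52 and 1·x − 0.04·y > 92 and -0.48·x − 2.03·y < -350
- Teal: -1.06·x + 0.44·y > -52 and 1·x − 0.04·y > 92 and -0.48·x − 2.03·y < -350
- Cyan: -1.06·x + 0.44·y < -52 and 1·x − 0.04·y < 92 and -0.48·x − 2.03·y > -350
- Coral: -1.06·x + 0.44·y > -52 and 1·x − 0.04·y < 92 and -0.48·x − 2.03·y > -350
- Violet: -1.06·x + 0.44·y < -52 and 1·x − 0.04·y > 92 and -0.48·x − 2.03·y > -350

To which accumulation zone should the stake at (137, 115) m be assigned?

Violet

-1.06·137 + 0.44·115 = -94.620, which is < -52
1·137 − 0.04·115 = 132.400, which is > 92
-0.48·137 − 2.03·115 = -299.210, which is > -350
This sign pattern matches Violet.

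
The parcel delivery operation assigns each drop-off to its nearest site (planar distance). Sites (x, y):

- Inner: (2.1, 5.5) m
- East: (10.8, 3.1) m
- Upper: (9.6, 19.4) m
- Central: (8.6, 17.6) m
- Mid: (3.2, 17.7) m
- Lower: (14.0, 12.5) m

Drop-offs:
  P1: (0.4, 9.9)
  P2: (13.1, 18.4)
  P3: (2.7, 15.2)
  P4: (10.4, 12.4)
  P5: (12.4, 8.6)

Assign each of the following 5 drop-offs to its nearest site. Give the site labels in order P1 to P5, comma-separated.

P1 → Inner (d²=22.25)
P2 → Upper (d²=13.25)
P3 → Mid (d²=6.50)
P4 → Lower (d²=12.97)
P5 → Lower (d²=17.77)

Inner, Upper, Mid, Lower, Lower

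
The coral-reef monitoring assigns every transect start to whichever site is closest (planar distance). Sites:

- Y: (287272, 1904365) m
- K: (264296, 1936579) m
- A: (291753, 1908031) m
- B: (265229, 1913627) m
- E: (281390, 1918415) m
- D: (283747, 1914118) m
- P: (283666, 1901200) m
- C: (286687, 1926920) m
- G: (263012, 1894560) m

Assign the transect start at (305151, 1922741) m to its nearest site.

Squared distances to each site:
Y: 657336017.000; K: 1860621269.000; A: 395890504.000; B: 1676831080.000; E: 583299397.000; D: 532487345.000; P: 925619906.000; C: 358383337.000; G: 2569864082.000.
Minimum at C.

C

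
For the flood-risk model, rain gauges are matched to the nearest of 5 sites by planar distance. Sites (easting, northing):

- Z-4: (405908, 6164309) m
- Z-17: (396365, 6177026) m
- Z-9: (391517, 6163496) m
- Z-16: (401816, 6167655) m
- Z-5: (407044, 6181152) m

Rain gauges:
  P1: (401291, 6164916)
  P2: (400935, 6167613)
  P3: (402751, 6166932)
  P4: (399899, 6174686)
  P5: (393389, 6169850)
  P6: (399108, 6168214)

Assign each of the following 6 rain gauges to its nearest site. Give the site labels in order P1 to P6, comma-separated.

P1 → Z-16 (d²=7777746.00)
P2 → Z-16 (d²=777925.00)
P3 → Z-16 (d²=1396954.00)
P4 → Z-17 (d²=17964756.00)
P5 → Z-9 (d²=43877700.00)
P6 → Z-16 (d²=7645745.00)

Z-16, Z-16, Z-16, Z-17, Z-9, Z-16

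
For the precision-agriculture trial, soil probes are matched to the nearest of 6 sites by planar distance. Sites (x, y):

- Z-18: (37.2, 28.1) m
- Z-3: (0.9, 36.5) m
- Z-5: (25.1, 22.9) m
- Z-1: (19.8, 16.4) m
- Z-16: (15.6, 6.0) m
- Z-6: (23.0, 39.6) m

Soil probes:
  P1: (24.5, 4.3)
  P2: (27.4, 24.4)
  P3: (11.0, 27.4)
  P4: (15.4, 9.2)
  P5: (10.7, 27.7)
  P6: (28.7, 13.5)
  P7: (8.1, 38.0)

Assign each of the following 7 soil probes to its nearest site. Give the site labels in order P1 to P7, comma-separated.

P1 → Z-16 (d²=82.10)
P2 → Z-5 (d²=7.54)
P3 → Z-3 (d²=184.82)
P4 → Z-16 (d²=10.28)
P5 → Z-3 (d²=173.48)
P6 → Z-1 (d²=87.62)
P7 → Z-3 (d²=54.09)

Z-16, Z-5, Z-3, Z-16, Z-3, Z-1, Z-3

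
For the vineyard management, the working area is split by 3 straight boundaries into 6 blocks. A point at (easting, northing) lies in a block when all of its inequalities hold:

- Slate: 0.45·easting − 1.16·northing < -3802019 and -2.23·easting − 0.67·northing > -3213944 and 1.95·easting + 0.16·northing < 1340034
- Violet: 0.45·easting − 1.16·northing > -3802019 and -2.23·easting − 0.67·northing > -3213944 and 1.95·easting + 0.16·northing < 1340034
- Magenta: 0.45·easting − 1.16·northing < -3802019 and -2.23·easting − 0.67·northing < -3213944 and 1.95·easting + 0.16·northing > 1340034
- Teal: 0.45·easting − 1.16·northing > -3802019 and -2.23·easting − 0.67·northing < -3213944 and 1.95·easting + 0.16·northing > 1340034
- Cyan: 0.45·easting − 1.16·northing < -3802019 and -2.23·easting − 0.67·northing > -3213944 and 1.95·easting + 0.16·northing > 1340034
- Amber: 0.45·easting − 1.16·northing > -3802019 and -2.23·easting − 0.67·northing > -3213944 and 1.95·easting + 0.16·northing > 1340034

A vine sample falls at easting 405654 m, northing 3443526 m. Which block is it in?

0.45·405654 − 1.16·3443526 = -3811945.860, which is < -3802019
-2.23·405654 − 0.67·3443526 = -3211770.840, which is > -3213944
1.95·405654 + 0.16·3443526 = 1341989.460, which is > 1340034
This sign pattern matches Cyan.

Cyan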